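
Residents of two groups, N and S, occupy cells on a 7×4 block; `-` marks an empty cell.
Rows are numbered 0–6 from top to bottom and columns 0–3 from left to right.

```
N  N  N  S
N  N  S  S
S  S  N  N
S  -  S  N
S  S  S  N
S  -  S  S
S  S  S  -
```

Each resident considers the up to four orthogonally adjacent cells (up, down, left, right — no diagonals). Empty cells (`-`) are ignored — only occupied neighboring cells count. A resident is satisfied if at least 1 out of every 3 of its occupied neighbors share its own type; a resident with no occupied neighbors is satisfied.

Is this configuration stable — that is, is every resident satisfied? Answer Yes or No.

Row 0: (0,0)N 2/2 satisfied · (0,1)N 3/3 satisfied · (0,2)N 1/3 satisfied · (0,3)S 1/2 satisfied
Row 1: (1,0)N 2/3 satisfied · (1,1)N 2/4 satisfied · (1,2)S 1/4 not · (1,3)S 2/3 satisfied
Row 2: (2,0)S 2/3 satisfied · (2,1)S 1/3 satisfied · (2,2)N 1/4 not · (2,3)N 2/3 satisfied
Row 3: (3,0)S 2/2 satisfied · (3,2)S 1/3 satisfied · (3,3)N 2/3 satisfied
Row 4: (4,0)S 3/3 satisfied · (4,1)S 2/2 satisfied · (4,2)S 3/4 satisfied · (4,3)N 1/3 satisfied
Row 5: (5,0)S 2/2 satisfied · (5,2)S 3/3 satisfied · (5,3)S 1/2 satisfied
Row 6: (6,0)S 2/2 satisfied · (6,1)S 2/2 satisfied · (6,2)S 2/2 satisfied
For instance (1,2) has only 1/4 same-type neighbors, below 1/3.

No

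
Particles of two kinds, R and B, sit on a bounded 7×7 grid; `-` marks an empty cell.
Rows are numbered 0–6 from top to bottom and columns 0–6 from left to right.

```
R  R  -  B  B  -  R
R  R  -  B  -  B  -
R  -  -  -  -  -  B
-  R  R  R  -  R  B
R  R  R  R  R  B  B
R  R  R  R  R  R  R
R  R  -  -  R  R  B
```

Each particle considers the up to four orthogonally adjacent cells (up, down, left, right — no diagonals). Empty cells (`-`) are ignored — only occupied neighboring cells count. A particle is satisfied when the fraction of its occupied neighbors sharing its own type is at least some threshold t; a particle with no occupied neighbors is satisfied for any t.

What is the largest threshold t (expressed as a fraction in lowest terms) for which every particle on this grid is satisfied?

0/1

Row 0: (0,0)R 2/2 · (0,1)R 2/2 · (0,3)B 2/2 · (0,4)B 1/1 · (0,6)R — no occupied neighbors
Row 1: (1,0)R 3/3 · (1,1)R 2/2 · (1,3)B 1/1 · (1,5)B — no occupied neighbors
Row 2: (2,0)R 1/1 · (2,6)B 1/1
Row 3: (3,1)R 2/2 · (3,2)R 3/3 · (3,3)R 2/2 · (3,5)R 0/2 · (3,6)B 2/3
Row 4: (4,0)R 2/2 · (4,1)R 4/4 · (4,2)R 4/4 · (4,3)R 4/4 · (4,4)R 2/3 · (4,5)B 1/4 · (4,6)B 2/3
Row 5: (5,0)R 3/3 · (5,1)R 4/4 · (5,2)R 3/3 · (5,3)R 3/3 · (5,4)R 4/4 · (5,5)R 3/4 · (5,6)R 1/3
Row 6: (6,0)R 2/2 · (6,1)R 2/2 · (6,4)R 2/2 · (6,5)R 2/3 · (6,6)B 0/2
The smallest same-type fraction is 0/2 at (3,5), which reduces to 0/1. Any threshold above that leaves this particle unsatisfied.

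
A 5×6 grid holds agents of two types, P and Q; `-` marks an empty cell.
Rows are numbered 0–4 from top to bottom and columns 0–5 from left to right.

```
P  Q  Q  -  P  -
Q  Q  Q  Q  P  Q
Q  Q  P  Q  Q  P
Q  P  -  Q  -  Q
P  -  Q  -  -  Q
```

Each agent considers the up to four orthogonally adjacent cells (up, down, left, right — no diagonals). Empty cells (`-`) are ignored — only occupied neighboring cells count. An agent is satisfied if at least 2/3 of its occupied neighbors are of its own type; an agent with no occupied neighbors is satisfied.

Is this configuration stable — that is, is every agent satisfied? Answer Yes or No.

Row 0: (0,0)P 0/2 not · (0,1)Q 2/3 satisfied · (0,2)Q 2/2 satisfied · (0,4)P 1/1 satisfied
Row 1: (1,0)Q 2/3 satisfied · (1,1)Q 4/4 satisfied · (1,2)Q 3/4 satisfied · (1,3)Q 2/3 satisfied · (1,4)P 1/4 not · (1,5)Q 0/2 not
Row 2: (2,0)Q 3/3 satisfied · (2,1)Q 2/4 not · (2,2)P 0/3 not · (2,3)Q 3/4 satisfied · (2,4)Q 1/3 not · (2,5)P 0/3 not
Row 3: (3,0)Q 1/3 not · (3,1)P 0/2 not · (3,3)Q 1/1 satisfied · (3,5)Q 1/2 not
Row 4: (4,0)P 0/1 not · (4,2)Q 0/0 satisfied · (4,5)Q 1/1 satisfied
For instance (0,0) has only 0/2 same-type neighbors, below 2/3.

No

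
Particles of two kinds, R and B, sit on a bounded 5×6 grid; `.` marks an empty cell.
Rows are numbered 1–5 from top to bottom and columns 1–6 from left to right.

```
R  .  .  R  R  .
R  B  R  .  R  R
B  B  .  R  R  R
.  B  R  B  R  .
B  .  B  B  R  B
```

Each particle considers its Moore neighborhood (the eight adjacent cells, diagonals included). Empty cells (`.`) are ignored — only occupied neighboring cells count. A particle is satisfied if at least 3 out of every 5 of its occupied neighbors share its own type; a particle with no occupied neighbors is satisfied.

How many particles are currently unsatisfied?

(1,1)R 1/2 unhappy
(1,4)R 3/3 ok
(1,5)R 3/3 ok
(2,1)R 1/4 unhappy
(2,2)B 2/5 unhappy
(2,3)R 2/4 unhappy
(2,5)R 6/6 ok
(2,6)R 4/4 ok
(3,1)B 3/4 ok
(3,2)B 3/6 unhappy
(3,4)R 5/6 ok
(3,5)R 5/6 ok
(3,6)R 4/4 ok
(4,2)B 4/5 ok
(4,3)R 1/6 unhappy
(4,4)B 2/7 unhappy
(4,5)R 4/7 unhappy
(5,1)B 1/1 ok
(5,3)B 3/4 ok
(5,4)B 2/5 unhappy
(5,5)R 1/4 unhappy
(5,6)B 0/2 unhappy
Unsatisfied: (1,1), (2,1), (2,2), (2,3), (3,2), (4,3), (4,4), (4,5), (5,4), (5,5), (5,6) — 11 in total.

11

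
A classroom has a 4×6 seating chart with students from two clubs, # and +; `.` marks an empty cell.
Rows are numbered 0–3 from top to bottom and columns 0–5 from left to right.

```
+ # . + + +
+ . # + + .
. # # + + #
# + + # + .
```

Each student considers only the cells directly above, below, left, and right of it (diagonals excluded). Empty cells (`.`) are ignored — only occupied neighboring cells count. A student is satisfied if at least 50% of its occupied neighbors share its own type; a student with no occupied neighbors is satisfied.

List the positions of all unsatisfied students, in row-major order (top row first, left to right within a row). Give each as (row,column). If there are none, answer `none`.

(0,0)+ 1/2 satisfied
(0,1)# 0/1 not
(0,3)+ 2/2 satisfied
(0,4)+ 3/3 satisfied
(0,5)+ 1/1 satisfied
(1,0)+ 1/1 satisfied
(1,2)# 1/2 satisfied
(1,3)+ 3/4 satisfied
(1,4)+ 3/3 satisfied
(2,1)# 1/2 satisfied
(2,2)# 2/4 satisfied
(2,3)+ 2/4 satisfied
(2,4)+ 3/4 satisfied
(2,5)# 0/1 not
(3,0)# 0/1 not
(3,1)+ 1/3 not
(3,2)+ 1/3 not
(3,3)# 0/3 not
(3,4)+ 1/2 satisfied

(0,1), (2,5), (3,0), (3,1), (3,2), (3,3)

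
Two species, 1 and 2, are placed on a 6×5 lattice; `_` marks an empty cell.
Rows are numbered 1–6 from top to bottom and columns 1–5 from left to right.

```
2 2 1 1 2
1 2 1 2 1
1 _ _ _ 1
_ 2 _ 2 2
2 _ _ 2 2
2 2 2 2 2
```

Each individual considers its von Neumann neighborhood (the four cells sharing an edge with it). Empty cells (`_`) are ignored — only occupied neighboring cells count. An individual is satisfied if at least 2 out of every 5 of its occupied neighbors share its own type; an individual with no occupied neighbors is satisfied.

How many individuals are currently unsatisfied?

Row 1: (1,1)2 1/2 satisfied · (1,2)2 2/3 satisfied · (1,3)1 2/3 satisfied · (1,4)1 1/3 not · (1,5)2 0/2 not
Row 2: (2,1)1 1/3 not · (2,2)2 1/3 not · (2,3)1 1/3 not · (2,4)2 0/3 not · (2,5)1 1/3 not
Row 3: (3,1)1 1/1 satisfied · (3,5)1 1/2 satisfied
Row 4: (4,2)2 0/0 satisfied · (4,4)2 2/2 satisfied · (4,5)2 2/3 satisfied
Row 5: (5,1)2 1/1 satisfied · (5,4)2 3/3 satisfied · (5,5)2 3/3 satisfied
Row 6: (6,1)2 2/2 satisfied · (6,2)2 2/2 satisfied · (6,3)2 2/2 satisfied · (6,4)2 3/3 satisfied · (6,5)2 2/2 satisfied
Unsatisfied: (1,4), (1,5), (2,1), (2,2), (2,3), (2,4), (2,5) — 7 in total.

7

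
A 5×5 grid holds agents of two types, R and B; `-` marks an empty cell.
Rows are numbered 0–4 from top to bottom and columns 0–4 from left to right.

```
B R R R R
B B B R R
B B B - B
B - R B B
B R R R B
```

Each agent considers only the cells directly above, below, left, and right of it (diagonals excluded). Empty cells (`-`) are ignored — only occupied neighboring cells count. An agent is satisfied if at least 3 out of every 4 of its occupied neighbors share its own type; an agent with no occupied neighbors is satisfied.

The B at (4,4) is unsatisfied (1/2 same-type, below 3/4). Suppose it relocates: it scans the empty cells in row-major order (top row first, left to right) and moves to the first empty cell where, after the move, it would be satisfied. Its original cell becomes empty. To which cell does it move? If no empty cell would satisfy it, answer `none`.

Vacating (4,4). Empty cells in order:
  (2,3): 3/4 same-type → satisfied — stop here.

(2,3)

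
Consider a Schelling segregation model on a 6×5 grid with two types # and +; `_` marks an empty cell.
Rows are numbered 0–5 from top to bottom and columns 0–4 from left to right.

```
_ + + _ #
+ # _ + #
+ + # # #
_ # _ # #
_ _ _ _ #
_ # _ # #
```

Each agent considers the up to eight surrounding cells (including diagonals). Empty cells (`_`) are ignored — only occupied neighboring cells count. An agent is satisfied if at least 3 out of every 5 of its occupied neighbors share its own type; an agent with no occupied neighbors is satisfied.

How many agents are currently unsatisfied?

6

(0,1)+ 2/3 ✓
(0,2)+ 2/3 ✓
(0,4)# 1/2 ✗
(1,0)+ 3/4 ✓
(1,1)# 1/6 ✗
(1,3)+ 1/6 ✗
(1,4)# 3/4 ✓
(2,0)+ 2/4 ✗
(2,1)+ 2/5 ✗
(2,2)# 4/6 ✓
(2,3)# 5/6 ✓
(2,4)# 4/5 ✓
(3,1)# 1/3 ✗
(3,3)# 5/5 ✓
(3,4)# 4/4 ✓
(4,4)# 4/4 ✓
(5,1)# 0/0 ✓
(5,3)# 2/2 ✓
(5,4)# 2/2 ✓
Unsatisfied: (0,4), (1,1), (1,3), (2,0), (2,1), (3,1) — 6 in total.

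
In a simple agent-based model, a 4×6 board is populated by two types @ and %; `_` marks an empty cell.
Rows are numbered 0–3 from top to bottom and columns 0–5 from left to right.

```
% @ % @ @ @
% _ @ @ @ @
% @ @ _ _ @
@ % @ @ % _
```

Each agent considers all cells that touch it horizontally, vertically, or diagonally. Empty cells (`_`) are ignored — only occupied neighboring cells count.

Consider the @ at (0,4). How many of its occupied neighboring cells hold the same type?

Occupied neighbors of (0,4): (0,3)=@, (0,5)=@, (1,3)=@, (1,4)=@, (1,5)=@.
Same type (@): 5 of 5.

5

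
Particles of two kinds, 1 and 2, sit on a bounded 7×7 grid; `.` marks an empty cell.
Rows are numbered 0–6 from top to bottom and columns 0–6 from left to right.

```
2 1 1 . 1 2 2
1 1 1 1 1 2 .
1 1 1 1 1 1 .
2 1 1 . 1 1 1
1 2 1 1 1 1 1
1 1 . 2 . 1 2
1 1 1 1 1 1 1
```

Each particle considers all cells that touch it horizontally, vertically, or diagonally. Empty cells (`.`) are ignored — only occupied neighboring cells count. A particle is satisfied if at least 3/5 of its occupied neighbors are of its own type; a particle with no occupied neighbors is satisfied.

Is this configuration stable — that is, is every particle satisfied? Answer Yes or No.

Row 0: (0,0)2 0/3 unhappy · (0,1)1 4/5 ok · (0,2)1 4/4 ok · (0,4)1 2/4 unhappy · (0,5)2 2/4 unhappy · (0,6)2 2/2 ok
Row 1: (1,0)1 4/5 ok · (1,1)1 7/8 ok · (1,2)1 7/7 ok · (1,3)1 7/7 ok · (1,4)1 5/7 ok · (1,5)2 2/6 unhappy
Row 2: (2,0)1 4/5 ok · (2,1)1 7/8 ok · (2,2)1 7/7 ok · (2,3)1 7/7 ok · (2,4)1 6/7 ok · (2,5)1 5/6 ok
Row 3: (3,0)2 1/5 unhappy · (3,1)1 6/8 ok · (3,2)1 6/7 ok · (3,4)1 7/7 ok · (3,5)1 7/7 ok · (3,6)1 4/4 ok
Row 4: (4,0)1 3/5 ok · (4,1)2 1/7 unhappy · (4,2)1 4/6 ok · (4,3)1 4/5 ok · (4,4)1 5/6 ok · (4,5)1 6/7 ok · (4,6)1 4/5 ok
Row 5: (5,0)1 4/5 ok · (5,1)1 6/7 ok · (5,3)2 0/6 unhappy · (5,5)1 6/7 ok · (5,6)2 0/5 unhappy
Row 6: (6,0)1 3/3 ok · (6,1)1 4/4 ok · (6,2)1 3/4 ok · (6,3)1 2/3 ok · (6,4)1 3/4 ok · (6,5)1 3/4 ok · (6,6)1 2/3 ok
For instance (0,0) has only 0/3 same-type neighbors, below 3/5.

No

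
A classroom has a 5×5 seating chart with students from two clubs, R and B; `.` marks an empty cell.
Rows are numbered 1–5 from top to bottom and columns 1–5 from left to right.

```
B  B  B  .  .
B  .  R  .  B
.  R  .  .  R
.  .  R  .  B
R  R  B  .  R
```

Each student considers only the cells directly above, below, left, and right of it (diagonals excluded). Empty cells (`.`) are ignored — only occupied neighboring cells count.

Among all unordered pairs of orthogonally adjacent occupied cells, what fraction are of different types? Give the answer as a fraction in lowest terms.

Scan each occupied cell's neighbors to the right and below so each pair is counted once.
From row 1: 1 unlike of 4 pairs (running 1/4).
From row 2: 1 unlike of 1 pairs (running 2/5).
From row 3: 1 unlike of 1 pairs (running 3/6).
From row 4: 2 unlike of 2 pairs (running 5/8).
From row 5: 1 unlike of 2 pairs (running 6/10).
Total adjacent occupied pairs: 10; unlike-type pairs: 6.
6/10 reduces to 3/5.

3/5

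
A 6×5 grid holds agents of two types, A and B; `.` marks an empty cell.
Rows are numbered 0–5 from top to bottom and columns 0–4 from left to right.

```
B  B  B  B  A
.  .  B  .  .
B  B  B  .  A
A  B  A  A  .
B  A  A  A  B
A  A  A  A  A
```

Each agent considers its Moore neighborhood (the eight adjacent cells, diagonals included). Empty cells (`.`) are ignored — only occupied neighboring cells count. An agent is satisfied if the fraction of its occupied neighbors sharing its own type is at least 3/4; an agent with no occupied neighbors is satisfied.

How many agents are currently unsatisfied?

13

(0,0)B 1/1 satisfied
(0,1)B 3/3 satisfied
(0,2)B 3/3 satisfied
(0,3)B 2/3 not
(0,4)A 0/1 not
(1,2)B 5/5 satisfied
(2,0)B 2/3 not
(2,1)B 4/6 not
(2,2)B 3/5 not
(2,4)A 1/1 satisfied
(3,0)A 1/5 not
(3,1)B 4/8 not
(3,2)A 4/7 not
(3,3)A 4/6 not
(4,0)B 1/5 not
(4,1)A 6/8 satisfied
(4,2)A 7/8 satisfied
(4,3)A 6/7 satisfied
(4,4)B 0/4 not
(5,0)A 2/3 not
(5,1)A 4/5 satisfied
(5,2)A 5/5 satisfied
(5,3)A 4/5 satisfied
(5,4)A 2/3 not
Unsatisfied: (0,3), (0,4), (2,0), (2,1), (2,2), (3,0), (3,1), (3,2), (3,3), (4,0), (4,4), (5,0), (5,4) — 13 in total.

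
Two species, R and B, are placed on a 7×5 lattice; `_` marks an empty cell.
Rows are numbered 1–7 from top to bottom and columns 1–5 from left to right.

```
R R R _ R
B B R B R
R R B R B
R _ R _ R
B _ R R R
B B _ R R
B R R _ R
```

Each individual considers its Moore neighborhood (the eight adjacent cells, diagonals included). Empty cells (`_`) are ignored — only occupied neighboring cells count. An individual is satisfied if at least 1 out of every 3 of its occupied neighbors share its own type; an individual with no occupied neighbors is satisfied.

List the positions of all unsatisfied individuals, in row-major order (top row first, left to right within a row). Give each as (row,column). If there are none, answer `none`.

(2,1), (2,2), (2,4), (3,5), (7,2)

(1,1)R 1/3 satisfied
(1,2)R 3/5 satisfied
(1,3)R 2/4 satisfied
(1,5)R 1/2 satisfied
(2,1)B 1/5 not
(2,2)B 2/8 not
(2,3)R 4/7 satisfied
(2,4)B 2/7 not
(2,5)R 2/4 satisfied
(3,1)R 2/4 satisfied
(3,2)R 4/7 satisfied
(3,3)B 2/6 satisfied
(3,4)R 4/7 satisfied
(3,5)B 1/4 not
(4,1)R 2/3 satisfied
(4,3)R 4/5 satisfied
(4,5)R 3/4 satisfied
(5,1)B 2/3 satisfied
(5,3)R 3/4 satisfied
(5,4)R 6/6 satisfied
(5,5)R 4/4 satisfied
(6,1)B 3/4 satisfied
(6,2)B 3/6 satisfied
(6,4)R 6/6 satisfied
(6,5)R 4/4 satisfied
(7,1)B 2/3 satisfied
(7,2)R 1/4 not
(7,3)R 2/3 satisfied
(7,5)R 2/2 satisfied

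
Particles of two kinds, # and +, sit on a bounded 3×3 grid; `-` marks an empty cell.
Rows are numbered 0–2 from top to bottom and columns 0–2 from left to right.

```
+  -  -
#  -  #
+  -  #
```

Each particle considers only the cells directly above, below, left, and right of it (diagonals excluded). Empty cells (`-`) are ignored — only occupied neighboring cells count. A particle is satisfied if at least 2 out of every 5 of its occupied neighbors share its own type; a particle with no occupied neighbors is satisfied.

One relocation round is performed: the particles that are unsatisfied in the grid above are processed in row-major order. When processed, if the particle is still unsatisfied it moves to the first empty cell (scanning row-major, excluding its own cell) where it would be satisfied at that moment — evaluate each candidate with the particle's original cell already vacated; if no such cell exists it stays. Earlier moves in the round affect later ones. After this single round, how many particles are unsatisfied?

Initially unsatisfied (in order): (0,0), (1,0), (2,0).
  (0,0) → (0,1).
  (1,0) → (0,2).
  (2,0): now satisfied by earlier moves; stays.
Resulting grid:
- + #
- - #
+ - #
Unsatisfied now: (0,1).

1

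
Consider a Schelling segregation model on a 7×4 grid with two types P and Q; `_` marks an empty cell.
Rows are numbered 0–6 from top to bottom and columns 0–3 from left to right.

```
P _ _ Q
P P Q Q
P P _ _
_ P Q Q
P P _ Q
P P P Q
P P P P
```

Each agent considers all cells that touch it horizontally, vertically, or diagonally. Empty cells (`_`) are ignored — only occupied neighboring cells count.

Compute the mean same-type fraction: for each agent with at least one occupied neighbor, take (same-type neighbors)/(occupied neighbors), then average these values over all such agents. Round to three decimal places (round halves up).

0.826

(0,0)P 2/2
(0,3)Q 2/2
(1,0)P 4/4
(1,1)P 4/5
(1,2)Q 2/4
(1,3)Q 2/2
(2,0)P 4/4
(2,1)P 4/6
(3,1)P 4/5
(3,2)Q 2/5
(3,3)Q 2/2
(4,0)P 4/4
(4,1)P 5/6
(4,3)Q 3/4
(5,0)P 5/5
(5,1)P 7/7
(5,2)P 5/7
(5,3)Q 1/4
(6,0)P 3/3
(6,1)P 5/5
(6,2)P 4/5
(6,3)P 2/3
Sum over 22 agents: 2/2 + 2/2 + 4/4 + 4/5 + 2/4 + 2/2 + 4/4 + 4/6 + 4/5 + 2/5 + 2/2 + 4/4 + 5/6 + 3/4 + 5/5 + 7/7 + 5/7 + 1/4 + 3/3 + 5/5 + 4/5 + 2/3 = 1909/105; mean = 1909/105 ÷ 22 = 1909/2310 = 0.826406… → 0.826.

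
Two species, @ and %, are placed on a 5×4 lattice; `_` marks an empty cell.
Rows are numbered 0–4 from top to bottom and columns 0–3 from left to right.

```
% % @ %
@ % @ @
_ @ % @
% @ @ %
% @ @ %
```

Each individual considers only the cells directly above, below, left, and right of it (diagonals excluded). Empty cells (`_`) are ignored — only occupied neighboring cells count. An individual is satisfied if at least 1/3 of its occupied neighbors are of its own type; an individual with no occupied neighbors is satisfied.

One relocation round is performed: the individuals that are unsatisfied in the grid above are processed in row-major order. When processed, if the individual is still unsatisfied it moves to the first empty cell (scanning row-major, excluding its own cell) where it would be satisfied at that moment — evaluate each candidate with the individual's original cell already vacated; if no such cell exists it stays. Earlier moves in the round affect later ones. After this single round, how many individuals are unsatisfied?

Initially unsatisfied (in order): (0,3), (1,0), (1,1), (2,2).
  (0,3) → (2,0).
  (1,0) → (0,3).
  (1,1): now satisfied by earlier moves; stays.
  (2,2) → (1,0).
Resulting grid:
% % @ @
% % @ @
% @ _ @
% @ @ %
% @ @ %
All satisfied now.

0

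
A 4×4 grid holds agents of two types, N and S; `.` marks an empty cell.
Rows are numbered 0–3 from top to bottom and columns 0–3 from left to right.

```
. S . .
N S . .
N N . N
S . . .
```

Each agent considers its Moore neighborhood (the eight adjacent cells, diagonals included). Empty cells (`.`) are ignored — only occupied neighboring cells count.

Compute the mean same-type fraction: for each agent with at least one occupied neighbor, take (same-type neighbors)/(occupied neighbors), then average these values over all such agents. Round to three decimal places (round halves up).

Row 0: (0,1)S 1/2
Row 1: (1,0)N 2/4 · (1,1)S 1/4
Row 2: (2,0)N 2/4 · (2,1)N 2/4 · (2,3)N — no occupied neighbors
Row 3: (3,0)S 0/2
Sum over 6 agents: 1/2 + 2/4 + 1/4 + 2/4 + 2/4 + 0/2 = 9/4; mean = 9/4 ÷ 6 = 3/8 = 0.375 → 0.375.

0.375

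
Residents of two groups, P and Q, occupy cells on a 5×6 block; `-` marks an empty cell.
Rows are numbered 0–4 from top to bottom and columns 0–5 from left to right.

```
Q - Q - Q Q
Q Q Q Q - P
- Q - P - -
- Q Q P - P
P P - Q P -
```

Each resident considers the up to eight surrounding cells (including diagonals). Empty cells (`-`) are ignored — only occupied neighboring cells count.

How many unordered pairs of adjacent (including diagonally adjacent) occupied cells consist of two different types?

Scan each occupied cell's neighbors to the right and below (and the two forward diagonals) so each pair is counted once.
From row 0: 2 unlike of 9 pairs (running 2/9).
From row 1: 2 unlike of 8 pairs (running 4/17).
From row 2: 1 unlike of 4 pairs (running 5/21).
From row 3: 5 unlike of 9 pairs (running 10/30).
From row 4: 1 unlike of 2 pairs (running 11/32).
Total adjacent occupied pairs: 32; unlike-type pairs: 11.

11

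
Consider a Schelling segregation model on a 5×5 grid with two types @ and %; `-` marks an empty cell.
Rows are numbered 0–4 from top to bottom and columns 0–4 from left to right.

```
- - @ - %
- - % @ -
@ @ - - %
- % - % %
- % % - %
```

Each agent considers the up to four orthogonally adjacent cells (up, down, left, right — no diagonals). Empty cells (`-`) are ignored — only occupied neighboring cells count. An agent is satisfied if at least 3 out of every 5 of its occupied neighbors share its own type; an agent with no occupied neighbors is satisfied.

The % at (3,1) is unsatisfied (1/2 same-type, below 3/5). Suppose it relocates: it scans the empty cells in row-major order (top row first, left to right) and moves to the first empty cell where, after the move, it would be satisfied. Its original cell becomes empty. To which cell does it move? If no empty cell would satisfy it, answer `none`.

(0,0)

Vacating (3,1). Empty cells in order:
  (0,0): 0/0 same-type → satisfied — stop here.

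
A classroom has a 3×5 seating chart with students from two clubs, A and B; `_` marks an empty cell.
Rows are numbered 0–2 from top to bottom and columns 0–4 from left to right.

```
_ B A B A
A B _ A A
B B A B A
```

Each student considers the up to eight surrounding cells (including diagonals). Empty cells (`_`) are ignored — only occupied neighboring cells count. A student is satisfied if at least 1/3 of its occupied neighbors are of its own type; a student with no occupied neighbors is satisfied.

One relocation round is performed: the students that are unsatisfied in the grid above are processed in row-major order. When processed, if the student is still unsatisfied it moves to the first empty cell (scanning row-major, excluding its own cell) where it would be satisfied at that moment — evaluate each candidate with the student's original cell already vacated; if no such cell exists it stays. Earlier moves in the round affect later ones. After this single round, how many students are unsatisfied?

Initially unsatisfied (in order): (0,2), (0,3), (1,0), (2,2), (2,3).
  (0,2) → (0,0).
  (0,3) → (0,2).
  (1,0) → (0,3).
  (2,2): no empty cell satisfies it; stays.
  (2,3) → (1,0).
Resulting grid:
A B B A A
B B _ A A
B B A _ A
Unsatisfied now: (0,0).

1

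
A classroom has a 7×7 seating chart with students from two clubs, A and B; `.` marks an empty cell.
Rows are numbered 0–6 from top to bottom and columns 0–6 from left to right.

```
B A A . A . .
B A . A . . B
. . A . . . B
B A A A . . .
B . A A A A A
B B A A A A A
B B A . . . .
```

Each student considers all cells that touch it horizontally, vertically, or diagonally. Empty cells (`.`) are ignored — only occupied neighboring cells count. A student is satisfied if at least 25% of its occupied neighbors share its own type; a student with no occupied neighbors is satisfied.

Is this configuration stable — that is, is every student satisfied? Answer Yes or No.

Yes

(0,0)B 1/3 ✓
(0,1)A 2/4 ✓
(0,2)A 3/3 ✓
(0,4)A 1/1 ✓
(1,0)B 1/3 ✓
(1,1)A 3/5 ✓
(1,3)A 3/3 ✓
(1,6)B 1/1 ✓
(2,2)A 5/5 ✓
(2,6)B 1/1 ✓
(3,0)B 1/2 ✓
(3,1)A 3/5 ✓
(3,2)A 5/5 ✓
(3,3)A 5/5 ✓
(4,0)B 3/4 ✓
(4,2)A 6/7 ✓
(4,3)A 7/7 ✓
(4,4)A 6/6 ✓
(4,5)A 5/5 ✓
(4,6)A 3/3 ✓
(5,0)B 4/4 ✓
(5,1)B 4/7 ✓
(5,2)A 4/6 ✓
(5,3)A 6/6 ✓
(5,4)A 5/5 ✓
(5,5)A 5/5 ✓
(5,6)A 3/3 ✓
(6,0)B 3/3 ✓
(6,1)B 3/5 ✓
(6,2)A 2/4 ✓
All meet the threshold, so the configuration is stable.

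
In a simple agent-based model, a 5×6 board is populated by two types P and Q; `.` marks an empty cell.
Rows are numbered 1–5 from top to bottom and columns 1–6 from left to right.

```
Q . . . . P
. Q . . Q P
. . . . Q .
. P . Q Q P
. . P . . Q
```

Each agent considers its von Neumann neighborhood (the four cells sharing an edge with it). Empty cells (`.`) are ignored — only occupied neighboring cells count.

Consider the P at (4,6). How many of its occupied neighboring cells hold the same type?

0

Occupied neighbors of (4,6): (5,6)=Q, (4,5)=Q.
Same type (P): 0 of 2.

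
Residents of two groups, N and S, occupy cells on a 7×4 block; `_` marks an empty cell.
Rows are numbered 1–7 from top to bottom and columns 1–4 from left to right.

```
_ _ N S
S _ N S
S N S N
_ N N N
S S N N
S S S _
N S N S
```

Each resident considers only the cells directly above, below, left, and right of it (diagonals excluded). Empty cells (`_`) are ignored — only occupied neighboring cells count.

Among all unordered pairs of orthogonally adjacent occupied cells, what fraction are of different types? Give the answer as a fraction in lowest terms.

1/2

Scan each occupied cell's neighbors to the right and below so each pair is counted once.
Row 1: N(1,3)–S(1,4)≠ N(1,3)–N(2,3)= S(1,4)–S(2,4)=  → 1/3 unlike.
Row 2: S(2,1)–S(3,1)= N(2,3)–S(2,4)≠ N(2,3)–S(3,3)≠ S(2,4)–N(3,4)≠  → 3/4 unlike.
Row 3: S(3,1)–N(3,2)≠ N(3,2)–S(3,3)≠ N(3,2)–N(4,2)= S(3,3)–N(3,4)≠ S(3,3)–N(4,3)≠ N(3,4)–N(4,4)=  → 4/6 unlike.
Row 4: N(4,2)–N(4,3)= N(4,2)–S(5,2)≠ N(4,3)–N(4,4)= N(4,3)–N(5,3)= N(4,4)–N(5,4)=  → 1/5 unlike.
Row 5: S(5,1)–S(5,2)= S(5,1)–S(6,1)= S(5,2)–N(5,3)≠ S(5,2)–S(6,2)= N(5,3)–N(5,4)= N(5,3)–S(6,3)≠  → 2/6 unlike.
Row 6: S(6,1)–S(6,2)= S(6,1)–N(7,1)≠ S(6,2)–S(6,3)= S(6,2)–S(7,2)= S(6,3)–N(7,3)≠  → 2/5 unlike.
Row 7: N(7,1)–S(7,2)≠ S(7,2)–N(7,3)≠ N(7,3)–S(7,4)≠  → 3/3 unlike.
Total adjacent occupied pairs: 32; unlike-type pairs: 16.
16/32 reduces to 1/2.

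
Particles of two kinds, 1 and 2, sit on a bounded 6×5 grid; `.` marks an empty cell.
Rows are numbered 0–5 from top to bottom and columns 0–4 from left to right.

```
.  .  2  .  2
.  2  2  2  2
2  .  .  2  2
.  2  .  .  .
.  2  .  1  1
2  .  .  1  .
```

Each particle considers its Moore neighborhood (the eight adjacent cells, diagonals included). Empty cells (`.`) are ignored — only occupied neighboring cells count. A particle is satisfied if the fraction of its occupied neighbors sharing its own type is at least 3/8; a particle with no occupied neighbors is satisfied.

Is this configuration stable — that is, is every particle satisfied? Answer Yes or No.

Yes

(0,2)2 3/3 ✓
(0,4)2 2/2 ✓
(1,1)2 3/3 ✓
(1,2)2 4/4 ✓
(1,3)2 6/6 ✓
(1,4)2 4/4 ✓
(2,0)2 2/2 ✓
(2,3)2 4/4 ✓
(2,4)2 3/3 ✓
(3,1)2 2/2 ✓
(4,1)2 2/2 ✓
(4,3)1 2/2 ✓
(4,4)1 2/2 ✓
(5,0)2 1/1 ✓
(5,3)1 2/2 ✓
All meet the threshold, so the configuration is stable.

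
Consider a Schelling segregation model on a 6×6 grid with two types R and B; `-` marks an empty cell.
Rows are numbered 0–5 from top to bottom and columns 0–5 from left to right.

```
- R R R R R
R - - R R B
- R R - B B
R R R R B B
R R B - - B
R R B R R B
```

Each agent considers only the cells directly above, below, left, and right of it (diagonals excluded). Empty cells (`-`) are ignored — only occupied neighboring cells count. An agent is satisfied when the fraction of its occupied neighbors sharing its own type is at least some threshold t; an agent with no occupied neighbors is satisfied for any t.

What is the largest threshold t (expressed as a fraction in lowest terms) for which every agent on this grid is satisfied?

1/3

Row 0: (0,1)R 1/1 · (0,2)R 2/2 · (0,3)R 3/3 · (0,4)R 3/3 · (0,5)R 1/2
Row 1: (1,0)R — no occupied neighbors · (1,3)R 2/2 · (1,4)R 2/4 · (1,5)B 1/3
Row 2: (2,1)R 2/2 · (2,2)R 2/2 · (2,4)B 2/3 · (2,5)B 3/3
Row 3: (3,0)R 2/2 · (3,1)R 4/4 · (3,2)R 3/4 · (3,3)R 1/2 · (3,4)B 2/3 · (3,5)B 3/3
Row 4: (4,0)R 3/3 · (4,1)R 3/4 · (4,2)B 1/3 · (4,5)B 2/2
Row 5: (5,0)R 2/2 · (5,1)R 2/3 · (5,2)B 1/3 · (5,3)R 1/2 · (5,4)R 1/2 · (5,5)B 1/2
The smallest same-type fraction is 1/3 at (1,5), which reduces to 1/3. Any threshold above that leaves this agent unsatisfied.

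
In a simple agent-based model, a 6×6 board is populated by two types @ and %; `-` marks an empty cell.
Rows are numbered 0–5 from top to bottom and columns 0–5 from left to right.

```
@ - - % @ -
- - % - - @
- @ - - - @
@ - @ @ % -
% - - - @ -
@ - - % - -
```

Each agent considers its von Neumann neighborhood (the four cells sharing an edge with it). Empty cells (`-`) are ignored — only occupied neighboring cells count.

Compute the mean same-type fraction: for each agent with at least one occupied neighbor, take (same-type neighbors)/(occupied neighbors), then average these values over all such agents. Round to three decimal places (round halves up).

0.318

Row 0: (0,0)@ — no occupied neighbors · (0,3)% 0/1 · (0,4)@ 0/1
Row 1: (1,2)% — no occupied neighbors · (1,5)@ 1/1
Row 2: (2,1)@ — no occupied neighbors · (2,5)@ 1/1
Row 3: (3,0)@ 0/1 · (3,2)@ 1/1 · (3,3)@ 1/2 · (3,4)% 0/2
Row 4: (4,0)% 0/2 · (4,4)@ 0/1
Row 5: (5,0)@ 0/1 · (5,3)% — no occupied neighbors
Sum over 11 agents: 0/1 + 0/1 + 1/1 + 1/1 + 0/1 + 1/1 + 1/2 + 0/2 + 0/2 + 0/1 + 0/1 = 7/2; mean = 7/2 ÷ 11 = 7/22 = 0.318181… → 0.318.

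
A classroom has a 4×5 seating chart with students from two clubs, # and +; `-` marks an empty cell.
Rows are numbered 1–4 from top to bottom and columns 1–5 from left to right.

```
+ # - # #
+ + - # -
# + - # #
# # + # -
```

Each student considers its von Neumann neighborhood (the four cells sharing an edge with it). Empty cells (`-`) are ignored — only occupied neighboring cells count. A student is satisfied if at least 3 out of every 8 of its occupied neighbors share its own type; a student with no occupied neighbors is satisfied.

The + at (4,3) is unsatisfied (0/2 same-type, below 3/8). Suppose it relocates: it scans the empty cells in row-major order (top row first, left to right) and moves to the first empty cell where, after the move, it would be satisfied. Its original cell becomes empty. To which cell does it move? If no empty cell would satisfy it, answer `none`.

Vacating (4,3). Empty cells in order:
  (1,3): 0/2 same-type → still unsatisfied.
  (2,3): 1/2 same-type → satisfied — stop here.

(2,3)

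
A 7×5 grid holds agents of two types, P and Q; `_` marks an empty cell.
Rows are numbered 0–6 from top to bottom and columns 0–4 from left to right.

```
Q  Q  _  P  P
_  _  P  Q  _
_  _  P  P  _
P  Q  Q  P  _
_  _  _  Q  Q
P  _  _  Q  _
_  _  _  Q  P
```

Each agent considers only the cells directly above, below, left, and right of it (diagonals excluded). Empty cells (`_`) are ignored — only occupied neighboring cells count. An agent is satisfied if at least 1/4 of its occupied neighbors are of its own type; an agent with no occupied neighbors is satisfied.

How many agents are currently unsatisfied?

Row 0: (0,0)Q 1/1 satisfied · (0,1)Q 1/1 satisfied · (0,3)P 1/2 satisfied · (0,4)P 1/1 satisfied
Row 1: (1,2)P 1/2 satisfied · (1,3)Q 0/3 not
Row 2: (2,2)P 2/3 satisfied · (2,3)P 2/3 satisfied
Row 3: (3,0)P 0/1 not · (3,1)Q 1/2 satisfied · (3,2)Q 1/3 satisfied · (3,3)P 1/3 satisfied
Row 4: (4,3)Q 2/3 satisfied · (4,4)Q 1/1 satisfied
Row 5: (5,0)P 0/0 satisfied · (5,3)Q 2/2 satisfied
Row 6: (6,3)Q 1/2 satisfied · (6,4)P 0/1 not
Unsatisfied: (1,3), (3,0), (6,4) — 3 in total.

3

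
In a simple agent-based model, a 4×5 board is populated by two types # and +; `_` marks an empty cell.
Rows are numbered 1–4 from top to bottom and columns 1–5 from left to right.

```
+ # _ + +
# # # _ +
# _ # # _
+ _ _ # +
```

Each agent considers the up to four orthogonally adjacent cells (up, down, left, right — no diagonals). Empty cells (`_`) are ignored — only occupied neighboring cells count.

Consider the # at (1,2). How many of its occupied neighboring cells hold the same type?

1

Occupied neighbors of (1,2): (2,2)=#, (1,1)=+.
Same type (#): 1 of 2.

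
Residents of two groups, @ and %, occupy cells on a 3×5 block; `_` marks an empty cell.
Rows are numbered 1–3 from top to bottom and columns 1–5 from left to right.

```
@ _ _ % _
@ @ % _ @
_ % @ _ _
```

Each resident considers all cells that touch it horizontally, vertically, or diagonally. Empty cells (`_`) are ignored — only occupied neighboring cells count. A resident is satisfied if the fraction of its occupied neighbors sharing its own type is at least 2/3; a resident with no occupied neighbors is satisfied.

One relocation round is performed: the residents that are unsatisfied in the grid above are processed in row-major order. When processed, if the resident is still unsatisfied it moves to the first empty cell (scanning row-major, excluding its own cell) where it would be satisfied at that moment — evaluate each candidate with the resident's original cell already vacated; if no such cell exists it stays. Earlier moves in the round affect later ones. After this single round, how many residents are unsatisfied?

Initially unsatisfied (in order): (1,4), (2,2), (2,3), (2,5), (3,2), (3,3).
  (1,4): no empty cell satisfies it; stays.
  (2,2) → (1,2).
  (2,3): no empty cell satisfies it; stays.
  (2,5) → (2,2).
  (3,2) → (1,5).
  (3,3) → (3,1).
Resulting grid:
@ @ _ % %
@ @ % _ _
@ _ _ _ _
Unsatisfied now: (2,3).

1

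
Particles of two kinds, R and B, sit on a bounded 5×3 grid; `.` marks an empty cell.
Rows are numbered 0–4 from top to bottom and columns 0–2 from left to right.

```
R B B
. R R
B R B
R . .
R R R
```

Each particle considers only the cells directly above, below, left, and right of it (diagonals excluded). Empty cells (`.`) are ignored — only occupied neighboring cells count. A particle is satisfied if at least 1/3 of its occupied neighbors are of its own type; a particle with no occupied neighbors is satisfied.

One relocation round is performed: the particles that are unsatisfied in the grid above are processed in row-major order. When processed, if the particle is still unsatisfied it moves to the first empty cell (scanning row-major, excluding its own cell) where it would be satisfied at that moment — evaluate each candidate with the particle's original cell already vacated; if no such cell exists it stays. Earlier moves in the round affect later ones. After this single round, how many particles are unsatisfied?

1

Initially unsatisfied (in order): (0,0), (2,0), (2,2).
  (0,0) → (1,0).
  (2,0) → (0,0).
  (2,2): no empty cell satisfies it; stays.
Resulting grid:
B B B
R R R
. R B
R . .
R R R
Unsatisfied now: (2,2).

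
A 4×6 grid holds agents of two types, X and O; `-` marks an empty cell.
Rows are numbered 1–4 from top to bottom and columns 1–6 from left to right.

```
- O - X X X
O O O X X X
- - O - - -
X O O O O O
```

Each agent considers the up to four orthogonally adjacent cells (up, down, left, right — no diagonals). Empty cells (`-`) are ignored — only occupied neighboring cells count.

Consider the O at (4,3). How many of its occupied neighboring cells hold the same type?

3

Occupied neighbors of (4,3): (3,3)=O, (4,2)=O, (4,4)=O.
Same type (O): 3 of 3.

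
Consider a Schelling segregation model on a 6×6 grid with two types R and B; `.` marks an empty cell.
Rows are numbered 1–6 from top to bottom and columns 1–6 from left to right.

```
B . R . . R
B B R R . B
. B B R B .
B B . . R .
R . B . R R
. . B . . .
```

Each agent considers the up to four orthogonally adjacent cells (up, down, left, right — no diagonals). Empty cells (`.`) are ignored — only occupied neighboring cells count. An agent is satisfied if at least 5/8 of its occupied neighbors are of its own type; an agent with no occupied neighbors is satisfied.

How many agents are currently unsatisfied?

Row 1: (1,1)B 1/1 ok · (1,3)R 1/1 ok · (1,6)R 0/1 unhappy
Row 2: (2,1)B 2/2 ok · (2,2)B 2/3 ok · (2,3)R 2/4 unhappy · (2,4)R 2/2 ok · (2,6)B 0/1 unhappy
Row 3: (3,2)B 3/3 ok · (3,3)B 1/3 unhappy · (3,4)R 1/3 unhappy · (3,5)B 0/2 unhappy
Row 4: (4,1)B 1/2 unhappy · (4,2)B 2/2 ok · (4,5)R 1/2 unhappy
Row 5: (5,1)R 0/1 unhappy · (5,3)B 1/1 ok · (5,5)R 2/2 ok · (5,6)R 1/1 ok
Row 6: (6,3)B 1/1 ok
Unsatisfied: (1,6), (2,3), (2,6), (3,3), (3,4), (3,5), (4,1), (4,5), (5,1) — 9 in total.

9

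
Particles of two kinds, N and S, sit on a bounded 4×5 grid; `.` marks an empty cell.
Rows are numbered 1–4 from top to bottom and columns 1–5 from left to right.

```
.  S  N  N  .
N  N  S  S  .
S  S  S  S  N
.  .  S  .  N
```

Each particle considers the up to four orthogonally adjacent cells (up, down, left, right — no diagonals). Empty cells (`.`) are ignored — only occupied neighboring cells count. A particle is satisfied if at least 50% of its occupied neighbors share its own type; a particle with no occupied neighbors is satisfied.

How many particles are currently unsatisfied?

Row 1: (1,2)S 0/2 ✗ · (1,3)N 1/3 ✗ · (1,4)N 1/2 ✓
Row 2: (2,1)N 1/2 ✓ · (2,2)N 1/4 ✗ · (2,3)S 2/4 ✓ · (2,4)S 2/3 ✓
Row 3: (3,1)S 1/2 ✓ · (3,2)S 2/3 ✓ · (3,3)S 4/4 ✓ · (3,4)S 2/3 ✓ · (3,5)N 1/2 ✓
Row 4: (4,3)S 1/1 ✓ · (4,5)N 1/1 ✓
Unsatisfied: (1,2), (1,3), (2,2) — 3 in total.

3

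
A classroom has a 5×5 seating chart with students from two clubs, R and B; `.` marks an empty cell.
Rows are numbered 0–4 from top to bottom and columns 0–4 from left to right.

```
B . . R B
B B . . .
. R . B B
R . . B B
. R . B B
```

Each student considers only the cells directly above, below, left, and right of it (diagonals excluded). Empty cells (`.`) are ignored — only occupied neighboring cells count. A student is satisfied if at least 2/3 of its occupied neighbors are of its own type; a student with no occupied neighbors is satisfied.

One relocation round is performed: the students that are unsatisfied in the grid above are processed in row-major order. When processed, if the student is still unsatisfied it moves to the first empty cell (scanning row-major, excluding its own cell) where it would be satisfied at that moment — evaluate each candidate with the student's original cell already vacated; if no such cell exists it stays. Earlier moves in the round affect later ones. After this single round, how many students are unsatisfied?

Initially unsatisfied (in order): (0,3), (0,4), (1,1), (2,1).
  (0,3) → (0,2).
  (0,4): now satisfied by earlier moves; stays.
  (1,1) → (1,3).
  (2,1): now satisfied by earlier moves; stays.
Resulting grid:
B . R . B
B . . B .
. R . B B
R . . B B
. R . B B
All satisfied now.

0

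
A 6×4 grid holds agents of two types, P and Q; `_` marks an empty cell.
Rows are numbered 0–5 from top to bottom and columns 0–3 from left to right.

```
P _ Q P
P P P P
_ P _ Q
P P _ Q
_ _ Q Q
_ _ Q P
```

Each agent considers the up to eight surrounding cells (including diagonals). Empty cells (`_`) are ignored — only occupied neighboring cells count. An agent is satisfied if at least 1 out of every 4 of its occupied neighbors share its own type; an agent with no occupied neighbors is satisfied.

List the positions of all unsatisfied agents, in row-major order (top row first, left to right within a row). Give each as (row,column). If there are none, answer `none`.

Row 0: (0,0)P 2/2 satisfied · (0,2)Q 0/4 not · (0,3)P 2/3 satisfied
Row 1: (1,0)P 3/3 satisfied · (1,1)P 4/5 satisfied · (1,2)P 4/6 satisfied · (1,3)P 2/4 satisfied
Row 2: (2,1)P 5/5 satisfied · (2,3)Q 1/3 satisfied
Row 3: (3,0)P 2/2 satisfied · (3,1)P 2/3 satisfied · (3,3)Q 3/3 satisfied
Row 4: (4,2)Q 3/5 satisfied · (4,3)Q 3/4 satisfied
Row 5: (5,2)Q 2/3 satisfied · (5,3)P 0/3 not

(0,2), (5,3)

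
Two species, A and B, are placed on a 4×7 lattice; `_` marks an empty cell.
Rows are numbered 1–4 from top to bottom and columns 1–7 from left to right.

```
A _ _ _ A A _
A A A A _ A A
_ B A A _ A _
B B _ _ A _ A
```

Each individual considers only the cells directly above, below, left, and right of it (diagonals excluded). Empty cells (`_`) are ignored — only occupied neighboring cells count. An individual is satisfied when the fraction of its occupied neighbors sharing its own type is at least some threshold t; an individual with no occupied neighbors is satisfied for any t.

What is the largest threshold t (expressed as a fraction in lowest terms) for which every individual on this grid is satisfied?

1/3

Row 1: (1,1)A 1/1 · (1,5)A 1/1 · (1,6)A 2/2
Row 2: (2,1)A 2/2 · (2,2)A 2/3 · (2,3)A 3/3 · (2,4)A 2/2 · (2,6)A 3/3 · (2,7)A 1/1
Row 3: (3,2)B 1/3 · (3,3)A 2/3 · (3,4)A 2/2 · (3,6)A 1/1
Row 4: (4,1)B 1/1 · (4,2)B 2/2 · (4,5)A — no occupied neighbors · (4,7)A — no occupied neighbors
The smallest same-type fraction is 1/3 at (3,2), which reduces to 1/3. Any threshold above that leaves this individual unsatisfied.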